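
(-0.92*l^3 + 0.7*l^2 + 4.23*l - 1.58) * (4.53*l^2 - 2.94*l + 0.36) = -4.1676*l^5 + 5.8758*l^4 + 16.7727*l^3 - 19.3416*l^2 + 6.168*l - 0.5688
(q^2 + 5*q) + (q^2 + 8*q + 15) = 2*q^2 + 13*q + 15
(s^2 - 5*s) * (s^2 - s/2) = s^4 - 11*s^3/2 + 5*s^2/2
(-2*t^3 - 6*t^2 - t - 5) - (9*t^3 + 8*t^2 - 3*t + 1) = -11*t^3 - 14*t^2 + 2*t - 6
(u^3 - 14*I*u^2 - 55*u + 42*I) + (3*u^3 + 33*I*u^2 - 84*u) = 4*u^3 + 19*I*u^2 - 139*u + 42*I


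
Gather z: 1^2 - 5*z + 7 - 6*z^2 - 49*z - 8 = -6*z^2 - 54*z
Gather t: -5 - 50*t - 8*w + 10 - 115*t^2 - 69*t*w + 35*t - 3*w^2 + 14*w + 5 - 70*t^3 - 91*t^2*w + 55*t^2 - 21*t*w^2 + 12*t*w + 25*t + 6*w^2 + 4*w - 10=-70*t^3 + t^2*(-91*w - 60) + t*(-21*w^2 - 57*w + 10) + 3*w^2 + 10*w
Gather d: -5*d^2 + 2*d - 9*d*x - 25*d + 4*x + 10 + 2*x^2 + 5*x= -5*d^2 + d*(-9*x - 23) + 2*x^2 + 9*x + 10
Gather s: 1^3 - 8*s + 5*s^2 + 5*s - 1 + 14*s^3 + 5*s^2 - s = 14*s^3 + 10*s^2 - 4*s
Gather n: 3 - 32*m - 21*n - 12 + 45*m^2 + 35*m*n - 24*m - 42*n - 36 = 45*m^2 - 56*m + n*(35*m - 63) - 45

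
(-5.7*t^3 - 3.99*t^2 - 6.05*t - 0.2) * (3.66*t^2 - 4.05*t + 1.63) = -20.862*t^5 + 8.4816*t^4 - 15.2745*t^3 + 17.2668*t^2 - 9.0515*t - 0.326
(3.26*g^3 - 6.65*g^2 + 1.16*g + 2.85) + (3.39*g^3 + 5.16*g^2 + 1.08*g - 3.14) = 6.65*g^3 - 1.49*g^2 + 2.24*g - 0.29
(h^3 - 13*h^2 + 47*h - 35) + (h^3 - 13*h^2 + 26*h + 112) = 2*h^3 - 26*h^2 + 73*h + 77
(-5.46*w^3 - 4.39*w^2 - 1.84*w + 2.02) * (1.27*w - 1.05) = -6.9342*w^4 + 0.157700000000001*w^3 + 2.2727*w^2 + 4.4974*w - 2.121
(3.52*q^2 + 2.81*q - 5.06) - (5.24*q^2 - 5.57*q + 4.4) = -1.72*q^2 + 8.38*q - 9.46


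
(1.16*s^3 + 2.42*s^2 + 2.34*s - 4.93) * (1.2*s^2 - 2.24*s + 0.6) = 1.392*s^5 + 0.3056*s^4 - 1.9168*s^3 - 9.7056*s^2 + 12.4472*s - 2.958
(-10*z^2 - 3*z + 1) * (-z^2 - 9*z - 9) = 10*z^4 + 93*z^3 + 116*z^2 + 18*z - 9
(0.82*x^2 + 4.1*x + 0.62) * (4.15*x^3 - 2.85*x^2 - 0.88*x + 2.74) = 3.403*x^5 + 14.678*x^4 - 9.8336*x^3 - 3.1282*x^2 + 10.6884*x + 1.6988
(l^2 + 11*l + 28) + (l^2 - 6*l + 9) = 2*l^2 + 5*l + 37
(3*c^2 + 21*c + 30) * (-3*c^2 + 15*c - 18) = -9*c^4 - 18*c^3 + 171*c^2 + 72*c - 540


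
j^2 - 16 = (j - 4)*(j + 4)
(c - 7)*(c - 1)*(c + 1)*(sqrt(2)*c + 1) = sqrt(2)*c^4 - 7*sqrt(2)*c^3 + c^3 - 7*c^2 - sqrt(2)*c^2 - c + 7*sqrt(2)*c + 7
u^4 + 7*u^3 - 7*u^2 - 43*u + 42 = (u - 2)*(u - 1)*(u + 3)*(u + 7)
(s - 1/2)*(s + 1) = s^2 + s/2 - 1/2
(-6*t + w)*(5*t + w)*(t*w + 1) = -30*t^3*w - t^2*w^2 - 30*t^2 + t*w^3 - t*w + w^2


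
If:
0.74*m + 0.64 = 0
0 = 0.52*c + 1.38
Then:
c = -2.65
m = -0.86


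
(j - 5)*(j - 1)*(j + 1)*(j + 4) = j^4 - j^3 - 21*j^2 + j + 20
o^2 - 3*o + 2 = (o - 2)*(o - 1)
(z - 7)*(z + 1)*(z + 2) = z^3 - 4*z^2 - 19*z - 14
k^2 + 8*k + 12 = (k + 2)*(k + 6)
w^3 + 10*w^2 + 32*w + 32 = (w + 2)*(w + 4)^2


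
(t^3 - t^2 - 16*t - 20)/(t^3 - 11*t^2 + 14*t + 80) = (t + 2)/(t - 8)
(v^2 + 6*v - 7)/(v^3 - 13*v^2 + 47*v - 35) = (v + 7)/(v^2 - 12*v + 35)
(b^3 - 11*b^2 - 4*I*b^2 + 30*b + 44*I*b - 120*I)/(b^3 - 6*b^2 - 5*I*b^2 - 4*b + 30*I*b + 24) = (b - 5)/(b - I)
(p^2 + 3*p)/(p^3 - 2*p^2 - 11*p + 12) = p/(p^2 - 5*p + 4)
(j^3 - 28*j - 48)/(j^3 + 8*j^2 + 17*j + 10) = (j^2 - 2*j - 24)/(j^2 + 6*j + 5)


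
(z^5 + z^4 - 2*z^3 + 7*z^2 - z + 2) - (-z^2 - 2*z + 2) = z^5 + z^4 - 2*z^3 + 8*z^2 + z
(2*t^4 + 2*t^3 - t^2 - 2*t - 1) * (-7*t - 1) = -14*t^5 - 16*t^4 + 5*t^3 + 15*t^2 + 9*t + 1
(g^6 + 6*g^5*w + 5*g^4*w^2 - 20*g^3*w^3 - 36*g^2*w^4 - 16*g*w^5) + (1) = g^6 + 6*g^5*w + 5*g^4*w^2 - 20*g^3*w^3 - 36*g^2*w^4 - 16*g*w^5 + 1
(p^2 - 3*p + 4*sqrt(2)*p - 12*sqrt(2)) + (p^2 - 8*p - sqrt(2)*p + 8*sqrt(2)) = 2*p^2 - 11*p + 3*sqrt(2)*p - 4*sqrt(2)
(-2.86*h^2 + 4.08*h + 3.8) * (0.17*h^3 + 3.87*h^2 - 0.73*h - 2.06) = -0.4862*h^5 - 10.3746*h^4 + 18.5234*h^3 + 17.6192*h^2 - 11.1788*h - 7.828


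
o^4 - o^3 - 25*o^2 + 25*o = o*(o - 5)*(o - 1)*(o + 5)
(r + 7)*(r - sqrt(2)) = r^2 - sqrt(2)*r + 7*r - 7*sqrt(2)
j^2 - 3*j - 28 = (j - 7)*(j + 4)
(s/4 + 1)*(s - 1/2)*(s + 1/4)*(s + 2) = s^4/4 + 23*s^3/16 + 51*s^2/32 - 11*s/16 - 1/4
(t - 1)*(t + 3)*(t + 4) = t^3 + 6*t^2 + 5*t - 12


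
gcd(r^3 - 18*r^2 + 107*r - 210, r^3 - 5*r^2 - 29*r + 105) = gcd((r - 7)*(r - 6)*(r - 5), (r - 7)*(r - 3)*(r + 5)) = r - 7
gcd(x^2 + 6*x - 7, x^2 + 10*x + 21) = x + 7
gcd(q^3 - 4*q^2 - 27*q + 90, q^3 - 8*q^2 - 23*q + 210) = q^2 - q - 30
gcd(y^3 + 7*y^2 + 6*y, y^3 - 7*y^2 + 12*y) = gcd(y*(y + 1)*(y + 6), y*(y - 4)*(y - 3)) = y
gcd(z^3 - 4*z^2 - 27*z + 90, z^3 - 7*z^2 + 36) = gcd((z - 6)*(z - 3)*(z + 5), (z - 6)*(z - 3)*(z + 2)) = z^2 - 9*z + 18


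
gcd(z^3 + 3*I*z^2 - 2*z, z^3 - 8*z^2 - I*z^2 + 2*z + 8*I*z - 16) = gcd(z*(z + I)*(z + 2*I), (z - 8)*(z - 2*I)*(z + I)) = z + I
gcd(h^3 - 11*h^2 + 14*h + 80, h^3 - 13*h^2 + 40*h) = h^2 - 13*h + 40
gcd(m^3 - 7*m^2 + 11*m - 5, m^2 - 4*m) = 1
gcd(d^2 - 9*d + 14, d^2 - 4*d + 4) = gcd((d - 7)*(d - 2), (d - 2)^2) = d - 2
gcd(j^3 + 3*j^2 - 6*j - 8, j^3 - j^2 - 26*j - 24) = j^2 + 5*j + 4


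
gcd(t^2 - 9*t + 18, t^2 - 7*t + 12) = t - 3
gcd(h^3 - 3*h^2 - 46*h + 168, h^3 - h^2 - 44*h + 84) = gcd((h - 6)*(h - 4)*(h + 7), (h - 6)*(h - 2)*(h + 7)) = h^2 + h - 42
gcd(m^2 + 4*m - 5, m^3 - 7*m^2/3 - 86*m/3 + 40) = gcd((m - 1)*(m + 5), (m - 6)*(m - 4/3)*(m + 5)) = m + 5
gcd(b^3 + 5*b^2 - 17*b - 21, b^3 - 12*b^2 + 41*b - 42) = b - 3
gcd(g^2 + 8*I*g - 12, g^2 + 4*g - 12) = 1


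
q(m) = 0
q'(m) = 0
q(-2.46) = 0.00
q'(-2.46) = 0.00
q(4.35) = 0.00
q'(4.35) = 0.00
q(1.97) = 0.00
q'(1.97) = 0.00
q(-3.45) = 0.00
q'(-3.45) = 0.00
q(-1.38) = 0.00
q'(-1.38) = 0.00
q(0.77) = 0.00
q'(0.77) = 0.00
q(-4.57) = 0.00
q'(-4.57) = 0.00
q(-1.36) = 0.00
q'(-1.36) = 0.00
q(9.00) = 0.00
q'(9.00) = 0.00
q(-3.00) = 0.00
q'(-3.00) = 0.00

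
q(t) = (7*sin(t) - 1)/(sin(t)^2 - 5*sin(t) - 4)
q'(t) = (-2*sin(t)*cos(t) + 5*cos(t))*(7*sin(t) - 1)/(sin(t)^2 - 5*sin(t) - 4)^2 + 7*cos(t)/(sin(t)^2 - 5*sin(t) - 4) = (-7*sin(t)^2 + 2*sin(t) - 33)*cos(t)/(sin(t)^2 - 5*sin(t) - 4)^2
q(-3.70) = -0.43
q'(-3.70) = 0.71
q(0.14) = 0.00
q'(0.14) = -1.49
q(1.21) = -0.71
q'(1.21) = -0.22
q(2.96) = -0.05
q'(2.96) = 1.36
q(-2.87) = 1.11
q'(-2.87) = 4.90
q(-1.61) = -4.01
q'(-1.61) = 0.41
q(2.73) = -0.31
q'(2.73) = 0.90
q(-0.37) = 1.71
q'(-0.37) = -7.60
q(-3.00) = 0.61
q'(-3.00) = 3.09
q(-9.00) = 2.20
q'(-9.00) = 10.19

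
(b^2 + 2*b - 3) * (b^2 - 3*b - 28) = b^4 - b^3 - 37*b^2 - 47*b + 84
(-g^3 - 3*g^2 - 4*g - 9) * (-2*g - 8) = 2*g^4 + 14*g^3 + 32*g^2 + 50*g + 72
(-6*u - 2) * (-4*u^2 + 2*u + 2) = 24*u^3 - 4*u^2 - 16*u - 4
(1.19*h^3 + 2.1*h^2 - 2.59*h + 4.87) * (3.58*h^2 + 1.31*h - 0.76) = 4.2602*h^5 + 9.0769*h^4 - 7.4256*h^3 + 12.4457*h^2 + 8.3481*h - 3.7012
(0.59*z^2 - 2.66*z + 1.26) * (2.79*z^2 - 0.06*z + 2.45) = 1.6461*z^4 - 7.4568*z^3 + 5.1205*z^2 - 6.5926*z + 3.087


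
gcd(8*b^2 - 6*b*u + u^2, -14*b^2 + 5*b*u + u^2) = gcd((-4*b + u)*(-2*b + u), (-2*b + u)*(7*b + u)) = -2*b + u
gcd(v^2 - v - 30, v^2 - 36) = v - 6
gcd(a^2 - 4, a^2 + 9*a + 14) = a + 2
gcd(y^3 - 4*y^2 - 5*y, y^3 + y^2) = y^2 + y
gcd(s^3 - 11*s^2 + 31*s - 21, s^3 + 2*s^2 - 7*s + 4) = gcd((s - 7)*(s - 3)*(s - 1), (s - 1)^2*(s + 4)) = s - 1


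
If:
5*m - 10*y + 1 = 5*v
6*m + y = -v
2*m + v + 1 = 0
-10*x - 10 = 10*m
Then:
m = 4/55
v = -63/55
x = -59/55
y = 39/55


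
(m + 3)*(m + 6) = m^2 + 9*m + 18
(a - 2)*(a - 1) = a^2 - 3*a + 2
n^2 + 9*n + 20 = (n + 4)*(n + 5)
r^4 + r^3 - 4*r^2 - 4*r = r*(r - 2)*(r + 1)*(r + 2)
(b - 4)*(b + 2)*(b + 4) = b^3 + 2*b^2 - 16*b - 32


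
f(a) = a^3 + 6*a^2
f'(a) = 3*a^2 + 12*a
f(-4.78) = 27.88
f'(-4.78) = 11.19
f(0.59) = 2.29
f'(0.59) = 8.12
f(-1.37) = 8.69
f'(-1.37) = -10.81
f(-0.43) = 1.03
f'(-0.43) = -4.61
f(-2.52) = 22.10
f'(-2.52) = -11.19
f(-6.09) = -3.34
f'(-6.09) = 38.18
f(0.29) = 0.53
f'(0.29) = 3.73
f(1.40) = 14.50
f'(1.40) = 22.68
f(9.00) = 1215.00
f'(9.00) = 351.00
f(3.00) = 81.00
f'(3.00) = 63.00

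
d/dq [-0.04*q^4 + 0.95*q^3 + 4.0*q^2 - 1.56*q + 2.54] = -0.16*q^3 + 2.85*q^2 + 8.0*q - 1.56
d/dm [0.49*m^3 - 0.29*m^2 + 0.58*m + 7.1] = 1.47*m^2 - 0.58*m + 0.58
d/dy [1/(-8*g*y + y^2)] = 2*(4*g - y)/(y^2*(8*g - y)^2)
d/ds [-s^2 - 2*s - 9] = -2*s - 2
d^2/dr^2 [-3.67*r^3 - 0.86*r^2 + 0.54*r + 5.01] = -22.02*r - 1.72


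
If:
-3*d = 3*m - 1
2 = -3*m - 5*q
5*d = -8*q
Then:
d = 24/49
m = -23/147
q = -15/49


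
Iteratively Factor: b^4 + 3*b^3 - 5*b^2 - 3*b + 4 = (b - 1)*(b^3 + 4*b^2 - b - 4) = (b - 1)*(b + 4)*(b^2 - 1) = (b - 1)*(b + 1)*(b + 4)*(b - 1)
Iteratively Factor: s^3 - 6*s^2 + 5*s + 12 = (s - 4)*(s^2 - 2*s - 3) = (s - 4)*(s + 1)*(s - 3)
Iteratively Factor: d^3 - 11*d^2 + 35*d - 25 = (d - 5)*(d^2 - 6*d + 5) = (d - 5)^2*(d - 1)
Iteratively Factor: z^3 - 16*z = (z - 4)*(z^2 + 4*z) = z*(z - 4)*(z + 4)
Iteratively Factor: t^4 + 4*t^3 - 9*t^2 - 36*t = (t + 4)*(t^3 - 9*t) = (t - 3)*(t + 4)*(t^2 + 3*t) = (t - 3)*(t + 3)*(t + 4)*(t)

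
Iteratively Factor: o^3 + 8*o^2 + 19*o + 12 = (o + 1)*(o^2 + 7*o + 12) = (o + 1)*(o + 3)*(o + 4)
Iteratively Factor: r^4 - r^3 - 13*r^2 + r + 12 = (r - 1)*(r^3 - 13*r - 12) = (r - 1)*(r + 3)*(r^2 - 3*r - 4) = (r - 4)*(r - 1)*(r + 3)*(r + 1)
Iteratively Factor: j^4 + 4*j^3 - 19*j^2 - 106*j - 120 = (j + 2)*(j^3 + 2*j^2 - 23*j - 60) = (j - 5)*(j + 2)*(j^2 + 7*j + 12) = (j - 5)*(j + 2)*(j + 4)*(j + 3)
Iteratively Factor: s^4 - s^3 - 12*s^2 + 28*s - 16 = (s - 2)*(s^3 + s^2 - 10*s + 8) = (s - 2)^2*(s^2 + 3*s - 4) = (s - 2)^2*(s + 4)*(s - 1)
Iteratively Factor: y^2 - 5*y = (y)*(y - 5)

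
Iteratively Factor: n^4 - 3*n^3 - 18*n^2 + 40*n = (n - 5)*(n^3 + 2*n^2 - 8*n) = (n - 5)*(n - 2)*(n^2 + 4*n) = n*(n - 5)*(n - 2)*(n + 4)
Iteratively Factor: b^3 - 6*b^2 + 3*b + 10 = (b + 1)*(b^2 - 7*b + 10) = (b - 5)*(b + 1)*(b - 2)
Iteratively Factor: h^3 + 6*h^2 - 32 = (h - 2)*(h^2 + 8*h + 16) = (h - 2)*(h + 4)*(h + 4)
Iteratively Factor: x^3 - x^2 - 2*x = (x)*(x^2 - x - 2) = x*(x - 2)*(x + 1)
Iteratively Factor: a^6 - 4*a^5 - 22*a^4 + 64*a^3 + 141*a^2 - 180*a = (a)*(a^5 - 4*a^4 - 22*a^3 + 64*a^2 + 141*a - 180) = a*(a + 3)*(a^4 - 7*a^3 - a^2 + 67*a - 60) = a*(a - 5)*(a + 3)*(a^3 - 2*a^2 - 11*a + 12) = a*(a - 5)*(a - 4)*(a + 3)*(a^2 + 2*a - 3) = a*(a - 5)*(a - 4)*(a - 1)*(a + 3)*(a + 3)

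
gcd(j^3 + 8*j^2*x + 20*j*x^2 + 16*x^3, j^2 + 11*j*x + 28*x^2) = j + 4*x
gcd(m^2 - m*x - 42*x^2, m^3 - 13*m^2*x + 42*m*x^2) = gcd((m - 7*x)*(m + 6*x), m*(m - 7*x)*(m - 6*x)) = -m + 7*x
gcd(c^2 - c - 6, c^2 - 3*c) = c - 3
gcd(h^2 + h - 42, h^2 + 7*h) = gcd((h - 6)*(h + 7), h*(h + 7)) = h + 7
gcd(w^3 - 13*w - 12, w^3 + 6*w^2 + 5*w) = w + 1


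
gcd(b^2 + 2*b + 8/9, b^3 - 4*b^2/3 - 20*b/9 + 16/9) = b + 4/3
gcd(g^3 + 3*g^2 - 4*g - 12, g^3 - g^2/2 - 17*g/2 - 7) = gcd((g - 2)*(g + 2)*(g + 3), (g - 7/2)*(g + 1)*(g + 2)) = g + 2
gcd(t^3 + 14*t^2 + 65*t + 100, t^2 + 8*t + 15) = t + 5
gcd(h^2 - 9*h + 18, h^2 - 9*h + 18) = h^2 - 9*h + 18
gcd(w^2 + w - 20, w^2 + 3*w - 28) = w - 4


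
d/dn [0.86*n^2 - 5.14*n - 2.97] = 1.72*n - 5.14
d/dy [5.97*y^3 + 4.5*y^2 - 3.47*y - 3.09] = 17.91*y^2 + 9.0*y - 3.47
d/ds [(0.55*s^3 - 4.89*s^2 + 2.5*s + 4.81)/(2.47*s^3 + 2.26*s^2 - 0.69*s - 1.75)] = (13.3213*s^4 - 13.109*s^3 - 40.8055*s^2 - 4.6262*s - 1.0561)/(6.1009*s^6 + 11.1644*s^5 + 1.699*s^4 - 11.7638*s^3 - 7.4339*s^2 + 2.415*s + 3.0625)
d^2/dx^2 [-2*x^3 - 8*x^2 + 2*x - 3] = -12*x - 16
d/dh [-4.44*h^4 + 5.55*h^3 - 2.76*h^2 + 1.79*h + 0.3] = -17.76*h^3 + 16.65*h^2 - 5.52*h + 1.79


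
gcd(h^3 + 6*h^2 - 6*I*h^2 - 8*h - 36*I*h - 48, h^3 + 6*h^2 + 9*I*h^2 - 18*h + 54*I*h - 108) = h + 6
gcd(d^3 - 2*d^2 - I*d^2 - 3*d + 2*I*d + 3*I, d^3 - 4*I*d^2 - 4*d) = 1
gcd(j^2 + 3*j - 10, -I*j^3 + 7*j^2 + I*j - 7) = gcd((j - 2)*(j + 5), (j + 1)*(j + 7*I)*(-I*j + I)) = 1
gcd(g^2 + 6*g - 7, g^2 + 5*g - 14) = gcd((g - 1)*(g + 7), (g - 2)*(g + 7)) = g + 7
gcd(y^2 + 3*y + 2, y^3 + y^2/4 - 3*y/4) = y + 1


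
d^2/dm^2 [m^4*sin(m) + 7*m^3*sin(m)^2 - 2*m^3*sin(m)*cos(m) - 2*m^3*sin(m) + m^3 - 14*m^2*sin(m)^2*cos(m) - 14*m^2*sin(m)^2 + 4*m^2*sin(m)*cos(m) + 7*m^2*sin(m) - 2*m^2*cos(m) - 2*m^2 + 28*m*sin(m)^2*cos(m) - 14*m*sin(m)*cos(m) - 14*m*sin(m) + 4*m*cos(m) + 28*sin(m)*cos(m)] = -m^4*sin(m) + 2*m^3*sin(m) + 4*m^3*sin(2*m) + 8*m^3*cos(m) + 14*m^3*cos(2*m) + 5*m^2*sin(m) + 34*m^2*sin(2*m) - 13*m^2*cos(m)/2 - 40*m^2*cos(2*m) - 63*m^2*cos(3*m)/2 + 24*m*sin(m) - 34*m*sin(2*m) - 42*m*sin(3*m) + 17*m*cos(m) - 5*m*cos(2*m) + 63*m*cos(3*m) + 27*m - 8*sin(m) - 52*sin(2*m) + 42*sin(3*m) - 39*cos(m) - 14*cos(2*m) + 7*cos(3*m) - 18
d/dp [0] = 0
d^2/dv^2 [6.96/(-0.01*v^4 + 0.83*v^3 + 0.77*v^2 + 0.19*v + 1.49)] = ((0.8352*v^2 - 34.6608*v - 10.7184)*(-0.01*v^4 + 0.83*v^3 + 0.77*v^2 + 0.19*v + 1.49) + 6.96*(-0.08*v^3 + 4.98*v^2 + 3.08*v + 0.38)*(-0.04*v^3 + 2.49*v^2 + 1.54*v + 0.19))/(-0.01*v^4 + 0.83*v^3 + 0.77*v^2 + 0.19*v + 1.49)^3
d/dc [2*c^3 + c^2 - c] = 6*c^2 + 2*c - 1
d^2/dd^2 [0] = 0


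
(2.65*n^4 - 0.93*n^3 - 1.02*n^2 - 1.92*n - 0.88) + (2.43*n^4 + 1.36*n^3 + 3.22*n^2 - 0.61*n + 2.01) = 5.08*n^4 + 0.43*n^3 + 2.2*n^2 - 2.53*n + 1.13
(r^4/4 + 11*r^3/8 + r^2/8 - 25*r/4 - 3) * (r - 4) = r^5/4 + 3*r^4/8 - 43*r^3/8 - 27*r^2/4 + 22*r + 12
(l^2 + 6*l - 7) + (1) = l^2 + 6*l - 6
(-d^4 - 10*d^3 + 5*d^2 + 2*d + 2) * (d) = -d^5 - 10*d^4 + 5*d^3 + 2*d^2 + 2*d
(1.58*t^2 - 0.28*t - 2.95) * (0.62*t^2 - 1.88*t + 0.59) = 0.9796*t^4 - 3.144*t^3 - 0.3704*t^2 + 5.3808*t - 1.7405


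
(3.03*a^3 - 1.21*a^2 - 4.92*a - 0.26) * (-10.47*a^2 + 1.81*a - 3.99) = -31.7241*a^5 + 18.153*a^4 + 37.2326*a^3 - 1.3551*a^2 + 19.1602*a + 1.0374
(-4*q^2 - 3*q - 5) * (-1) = 4*q^2 + 3*q + 5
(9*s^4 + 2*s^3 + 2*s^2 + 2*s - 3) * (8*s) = 72*s^5 + 16*s^4 + 16*s^3 + 16*s^2 - 24*s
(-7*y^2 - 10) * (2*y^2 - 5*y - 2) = -14*y^4 + 35*y^3 - 6*y^2 + 50*y + 20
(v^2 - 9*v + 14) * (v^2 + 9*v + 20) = v^4 - 47*v^2 - 54*v + 280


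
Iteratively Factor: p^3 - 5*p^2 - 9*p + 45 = (p - 3)*(p^2 - 2*p - 15) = (p - 5)*(p - 3)*(p + 3)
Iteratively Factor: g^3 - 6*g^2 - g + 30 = (g + 2)*(g^2 - 8*g + 15) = (g - 3)*(g + 2)*(g - 5)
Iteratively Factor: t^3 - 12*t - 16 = (t - 4)*(t^2 + 4*t + 4) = (t - 4)*(t + 2)*(t + 2)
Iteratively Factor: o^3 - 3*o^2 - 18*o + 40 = (o - 2)*(o^2 - o - 20) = (o - 5)*(o - 2)*(o + 4)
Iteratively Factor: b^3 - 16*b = (b)*(b^2 - 16) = b*(b + 4)*(b - 4)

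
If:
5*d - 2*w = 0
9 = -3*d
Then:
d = -3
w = -15/2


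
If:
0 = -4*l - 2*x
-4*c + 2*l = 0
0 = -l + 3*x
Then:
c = 0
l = 0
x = 0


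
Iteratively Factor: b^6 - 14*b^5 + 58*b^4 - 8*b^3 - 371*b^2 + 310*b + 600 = (b - 5)*(b^5 - 9*b^4 + 13*b^3 + 57*b^2 - 86*b - 120) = (b - 5)*(b - 3)*(b^4 - 6*b^3 - 5*b^2 + 42*b + 40) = (b - 5)*(b - 3)*(b + 1)*(b^3 - 7*b^2 + 2*b + 40) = (b - 5)*(b - 3)*(b + 1)*(b + 2)*(b^2 - 9*b + 20) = (b - 5)*(b - 4)*(b - 3)*(b + 1)*(b + 2)*(b - 5)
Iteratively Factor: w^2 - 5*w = (w - 5)*(w)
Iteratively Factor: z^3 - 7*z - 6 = (z + 2)*(z^2 - 2*z - 3) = (z - 3)*(z + 2)*(z + 1)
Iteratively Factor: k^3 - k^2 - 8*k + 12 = (k - 2)*(k^2 + k - 6) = (k - 2)*(k + 3)*(k - 2)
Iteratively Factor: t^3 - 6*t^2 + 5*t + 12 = (t + 1)*(t^2 - 7*t + 12) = (t - 4)*(t + 1)*(t - 3)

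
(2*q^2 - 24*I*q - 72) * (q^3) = 2*q^5 - 24*I*q^4 - 72*q^3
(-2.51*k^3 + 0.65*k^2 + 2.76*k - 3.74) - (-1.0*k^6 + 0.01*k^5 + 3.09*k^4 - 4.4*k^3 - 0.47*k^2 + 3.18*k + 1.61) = 1.0*k^6 - 0.01*k^5 - 3.09*k^4 + 1.89*k^3 + 1.12*k^2 - 0.42*k - 5.35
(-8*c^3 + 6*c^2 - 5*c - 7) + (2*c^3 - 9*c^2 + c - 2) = -6*c^3 - 3*c^2 - 4*c - 9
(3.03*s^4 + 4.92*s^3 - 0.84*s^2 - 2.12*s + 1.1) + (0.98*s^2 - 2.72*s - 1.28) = 3.03*s^4 + 4.92*s^3 + 0.14*s^2 - 4.84*s - 0.18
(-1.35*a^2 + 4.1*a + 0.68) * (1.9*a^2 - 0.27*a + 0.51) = -2.565*a^4 + 8.1545*a^3 - 0.5035*a^2 + 1.9074*a + 0.3468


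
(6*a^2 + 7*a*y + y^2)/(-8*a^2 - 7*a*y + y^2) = (6*a + y)/(-8*a + y)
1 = 1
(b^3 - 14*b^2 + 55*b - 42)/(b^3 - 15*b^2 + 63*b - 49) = (b - 6)/(b - 7)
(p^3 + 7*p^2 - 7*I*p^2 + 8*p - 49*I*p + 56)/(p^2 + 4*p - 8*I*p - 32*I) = (p^2 + p*(7 + I) + 7*I)/(p + 4)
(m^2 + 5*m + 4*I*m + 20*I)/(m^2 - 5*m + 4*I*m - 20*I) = (m + 5)/(m - 5)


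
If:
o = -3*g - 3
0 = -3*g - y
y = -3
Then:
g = 1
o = -6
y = -3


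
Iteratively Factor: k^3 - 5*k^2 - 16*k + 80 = (k + 4)*(k^2 - 9*k + 20) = (k - 4)*(k + 4)*(k - 5)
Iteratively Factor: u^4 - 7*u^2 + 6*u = (u - 2)*(u^3 + 2*u^2 - 3*u) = (u - 2)*(u + 3)*(u^2 - u) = (u - 2)*(u - 1)*(u + 3)*(u)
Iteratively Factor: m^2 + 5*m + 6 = (m + 2)*(m + 3)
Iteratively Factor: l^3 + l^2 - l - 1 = (l + 1)*(l^2 - 1) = (l + 1)^2*(l - 1)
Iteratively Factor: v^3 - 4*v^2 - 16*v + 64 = (v - 4)*(v^2 - 16) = (v - 4)^2*(v + 4)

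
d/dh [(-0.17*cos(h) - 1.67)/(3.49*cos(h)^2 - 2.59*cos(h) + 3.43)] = (-0.5933*cos(h)^2 - 11.6566*cos(h) + 4.9084)*sin(h)/(12.1801*cos(h)^4 - 18.0782*cos(h)^3 + 30.6495*cos(h)^2 - 17.7674*cos(h) + 11.7649)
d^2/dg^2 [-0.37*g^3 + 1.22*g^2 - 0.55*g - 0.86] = 2.44 - 2.22*g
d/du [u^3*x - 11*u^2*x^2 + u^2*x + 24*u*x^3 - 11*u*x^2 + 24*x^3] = x*(3*u^2 - 22*u*x + 2*u + 24*x^2 - 11*x)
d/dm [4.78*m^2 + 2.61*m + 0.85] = 9.56*m + 2.61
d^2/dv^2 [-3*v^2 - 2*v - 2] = -6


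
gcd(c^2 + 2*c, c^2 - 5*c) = c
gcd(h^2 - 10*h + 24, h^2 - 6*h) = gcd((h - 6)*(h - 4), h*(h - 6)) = h - 6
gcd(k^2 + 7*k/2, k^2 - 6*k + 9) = 1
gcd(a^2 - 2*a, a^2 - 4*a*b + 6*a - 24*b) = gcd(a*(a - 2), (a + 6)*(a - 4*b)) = 1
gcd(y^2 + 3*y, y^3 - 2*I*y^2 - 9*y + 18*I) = y + 3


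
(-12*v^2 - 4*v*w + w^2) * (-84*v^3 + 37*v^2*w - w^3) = 1008*v^5 - 108*v^4*w - 232*v^3*w^2 + 49*v^2*w^3 + 4*v*w^4 - w^5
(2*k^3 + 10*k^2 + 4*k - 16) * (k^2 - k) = 2*k^5 + 8*k^4 - 6*k^3 - 20*k^2 + 16*k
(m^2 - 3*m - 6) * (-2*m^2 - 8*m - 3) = -2*m^4 - 2*m^3 + 33*m^2 + 57*m + 18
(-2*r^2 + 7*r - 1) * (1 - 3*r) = 6*r^3 - 23*r^2 + 10*r - 1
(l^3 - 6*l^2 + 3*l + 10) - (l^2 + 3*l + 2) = l^3 - 7*l^2 + 8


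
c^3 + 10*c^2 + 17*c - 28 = (c - 1)*(c + 4)*(c + 7)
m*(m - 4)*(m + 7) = m^3 + 3*m^2 - 28*m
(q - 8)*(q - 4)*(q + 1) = q^3 - 11*q^2 + 20*q + 32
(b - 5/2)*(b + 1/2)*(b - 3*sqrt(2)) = b^3 - 3*sqrt(2)*b^2 - 2*b^2 - 5*b/4 + 6*sqrt(2)*b + 15*sqrt(2)/4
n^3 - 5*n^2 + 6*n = n*(n - 3)*(n - 2)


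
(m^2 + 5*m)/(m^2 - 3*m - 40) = m/(m - 8)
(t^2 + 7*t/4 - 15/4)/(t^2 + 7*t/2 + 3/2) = (4*t - 5)/(2*(2*t + 1))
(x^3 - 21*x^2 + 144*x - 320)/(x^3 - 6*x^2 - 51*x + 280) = (x - 8)/(x + 7)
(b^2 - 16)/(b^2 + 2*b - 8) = (b - 4)/(b - 2)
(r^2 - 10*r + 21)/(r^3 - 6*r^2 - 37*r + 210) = (r - 3)/(r^2 + r - 30)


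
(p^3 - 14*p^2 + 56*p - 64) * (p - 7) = p^4 - 21*p^3 + 154*p^2 - 456*p + 448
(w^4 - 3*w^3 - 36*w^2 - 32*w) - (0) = w^4 - 3*w^3 - 36*w^2 - 32*w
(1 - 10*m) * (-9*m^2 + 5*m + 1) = 90*m^3 - 59*m^2 - 5*m + 1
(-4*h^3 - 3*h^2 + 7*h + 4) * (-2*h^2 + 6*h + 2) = 8*h^5 - 18*h^4 - 40*h^3 + 28*h^2 + 38*h + 8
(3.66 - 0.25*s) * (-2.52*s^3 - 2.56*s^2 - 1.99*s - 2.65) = 0.63*s^4 - 8.5832*s^3 - 8.8721*s^2 - 6.6209*s - 9.699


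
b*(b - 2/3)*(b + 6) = b^3 + 16*b^2/3 - 4*b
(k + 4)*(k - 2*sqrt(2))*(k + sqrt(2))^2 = k^4 + 4*k^3 - 6*k^2 - 24*k - 4*sqrt(2)*k - 16*sqrt(2)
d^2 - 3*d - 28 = (d - 7)*(d + 4)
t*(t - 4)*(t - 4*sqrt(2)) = t^3 - 4*sqrt(2)*t^2 - 4*t^2 + 16*sqrt(2)*t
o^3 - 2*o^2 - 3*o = o*(o - 3)*(o + 1)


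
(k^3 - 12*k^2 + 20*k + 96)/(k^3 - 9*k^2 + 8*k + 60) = (k - 8)/(k - 5)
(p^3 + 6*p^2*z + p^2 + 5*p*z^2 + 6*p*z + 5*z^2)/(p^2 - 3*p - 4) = (p^2 + 6*p*z + 5*z^2)/(p - 4)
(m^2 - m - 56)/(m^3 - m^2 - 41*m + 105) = (m - 8)/(m^2 - 8*m + 15)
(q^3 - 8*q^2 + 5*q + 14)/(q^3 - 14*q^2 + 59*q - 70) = (q + 1)/(q - 5)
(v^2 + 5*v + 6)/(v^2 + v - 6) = (v + 2)/(v - 2)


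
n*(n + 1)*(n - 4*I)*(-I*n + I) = -I*n^4 - 4*n^3 + I*n^2 + 4*n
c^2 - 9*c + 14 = (c - 7)*(c - 2)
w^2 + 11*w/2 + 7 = (w + 2)*(w + 7/2)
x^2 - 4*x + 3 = (x - 3)*(x - 1)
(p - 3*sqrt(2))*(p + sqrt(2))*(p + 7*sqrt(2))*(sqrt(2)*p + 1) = sqrt(2)*p^4 + 11*p^3 - 29*sqrt(2)*p^2 - 118*p - 42*sqrt(2)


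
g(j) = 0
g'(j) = 0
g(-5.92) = 0.00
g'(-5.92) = 0.00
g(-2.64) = 0.00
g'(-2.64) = 0.00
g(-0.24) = 0.00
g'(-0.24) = 0.00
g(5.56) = 0.00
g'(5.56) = 0.00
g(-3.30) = 0.00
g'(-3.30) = 0.00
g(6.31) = 0.00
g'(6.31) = 0.00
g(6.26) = 0.00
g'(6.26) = 0.00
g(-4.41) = 0.00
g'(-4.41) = 0.00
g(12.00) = 0.00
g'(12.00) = 0.00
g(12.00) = 0.00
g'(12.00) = 0.00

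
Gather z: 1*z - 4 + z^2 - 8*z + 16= z^2 - 7*z + 12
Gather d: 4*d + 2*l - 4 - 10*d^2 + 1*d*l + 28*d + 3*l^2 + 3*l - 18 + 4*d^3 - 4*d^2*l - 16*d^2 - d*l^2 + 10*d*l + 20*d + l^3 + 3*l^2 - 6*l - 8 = 4*d^3 + d^2*(-4*l - 26) + d*(-l^2 + 11*l + 52) + l^3 + 6*l^2 - l - 30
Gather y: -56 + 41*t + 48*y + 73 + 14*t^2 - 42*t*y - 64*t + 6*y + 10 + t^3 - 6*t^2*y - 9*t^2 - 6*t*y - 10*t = t^3 + 5*t^2 - 33*t + y*(-6*t^2 - 48*t + 54) + 27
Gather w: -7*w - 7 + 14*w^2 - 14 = 14*w^2 - 7*w - 21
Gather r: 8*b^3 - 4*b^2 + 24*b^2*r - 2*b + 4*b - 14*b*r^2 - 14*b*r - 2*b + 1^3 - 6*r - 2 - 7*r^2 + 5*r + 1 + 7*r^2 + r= 8*b^3 - 4*b^2 - 14*b*r^2 + r*(24*b^2 - 14*b)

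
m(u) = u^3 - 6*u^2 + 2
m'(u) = 3*u^2 - 12*u = 3*u*(u - 4)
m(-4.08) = -165.80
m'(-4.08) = 98.90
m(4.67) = -27.01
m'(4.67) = 9.39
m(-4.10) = -167.78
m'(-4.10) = 99.63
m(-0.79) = -2.24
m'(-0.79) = 11.35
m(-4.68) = -231.92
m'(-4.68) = 121.87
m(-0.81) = -2.47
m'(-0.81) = 11.69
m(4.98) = -23.30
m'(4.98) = 14.64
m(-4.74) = -239.30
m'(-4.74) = 124.28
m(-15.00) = -4723.00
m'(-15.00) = 855.00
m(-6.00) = -430.00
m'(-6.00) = 180.00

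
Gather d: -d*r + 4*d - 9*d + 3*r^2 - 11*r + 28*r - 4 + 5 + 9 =d*(-r - 5) + 3*r^2 + 17*r + 10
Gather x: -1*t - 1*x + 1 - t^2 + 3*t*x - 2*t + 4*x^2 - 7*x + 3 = -t^2 - 3*t + 4*x^2 + x*(3*t - 8) + 4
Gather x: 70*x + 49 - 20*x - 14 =50*x + 35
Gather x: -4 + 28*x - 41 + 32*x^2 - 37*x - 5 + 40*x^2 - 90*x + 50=72*x^2 - 99*x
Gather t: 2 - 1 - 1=0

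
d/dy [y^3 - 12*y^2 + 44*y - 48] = 3*y^2 - 24*y + 44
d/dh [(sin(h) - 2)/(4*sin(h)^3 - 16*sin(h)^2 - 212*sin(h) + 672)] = (-sin(h)^3 + 5*sin(h)^2 - 8*sin(h) + 31)*cos(h)/(2*(sin(h)^3 - 4*sin(h)^2 - 53*sin(h) + 168)^2)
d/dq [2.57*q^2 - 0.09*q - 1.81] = 5.14*q - 0.09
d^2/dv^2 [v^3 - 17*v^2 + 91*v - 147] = 6*v - 34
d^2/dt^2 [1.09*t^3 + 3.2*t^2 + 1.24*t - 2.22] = 6.54*t + 6.4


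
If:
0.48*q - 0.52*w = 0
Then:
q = 1.08333333333333*w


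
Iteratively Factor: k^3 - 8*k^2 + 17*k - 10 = (k - 5)*(k^2 - 3*k + 2) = (k - 5)*(k - 1)*(k - 2)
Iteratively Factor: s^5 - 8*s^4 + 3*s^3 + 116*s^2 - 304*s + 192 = (s - 1)*(s^4 - 7*s^3 - 4*s^2 + 112*s - 192) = (s - 3)*(s - 1)*(s^3 - 4*s^2 - 16*s + 64) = (s - 4)*(s - 3)*(s - 1)*(s^2 - 16) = (s - 4)*(s - 3)*(s - 1)*(s + 4)*(s - 4)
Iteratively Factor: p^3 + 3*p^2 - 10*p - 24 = (p + 4)*(p^2 - p - 6) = (p - 3)*(p + 4)*(p + 2)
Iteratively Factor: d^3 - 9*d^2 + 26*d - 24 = (d - 2)*(d^2 - 7*d + 12) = (d - 4)*(d - 2)*(d - 3)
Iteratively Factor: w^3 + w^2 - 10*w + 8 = (w - 1)*(w^2 + 2*w - 8) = (w - 1)*(w + 4)*(w - 2)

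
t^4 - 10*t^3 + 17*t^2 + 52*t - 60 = (t - 6)*(t - 5)*(t - 1)*(t + 2)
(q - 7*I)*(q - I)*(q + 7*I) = q^3 - I*q^2 + 49*q - 49*I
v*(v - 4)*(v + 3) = v^3 - v^2 - 12*v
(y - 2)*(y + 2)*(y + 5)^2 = y^4 + 10*y^3 + 21*y^2 - 40*y - 100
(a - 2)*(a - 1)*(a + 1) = a^3 - 2*a^2 - a + 2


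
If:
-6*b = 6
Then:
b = -1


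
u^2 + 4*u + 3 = (u + 1)*(u + 3)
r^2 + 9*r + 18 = (r + 3)*(r + 6)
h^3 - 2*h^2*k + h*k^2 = h*(h - k)^2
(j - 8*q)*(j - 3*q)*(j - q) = j^3 - 12*j^2*q + 35*j*q^2 - 24*q^3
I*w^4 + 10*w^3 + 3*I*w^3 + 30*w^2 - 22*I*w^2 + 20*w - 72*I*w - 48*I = (w + 2)*(w - 6*I)*(w - 4*I)*(I*w + I)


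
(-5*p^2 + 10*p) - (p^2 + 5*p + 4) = -6*p^2 + 5*p - 4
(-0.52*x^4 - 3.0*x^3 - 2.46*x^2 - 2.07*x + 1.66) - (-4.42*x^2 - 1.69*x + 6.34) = -0.52*x^4 - 3.0*x^3 + 1.96*x^2 - 0.38*x - 4.68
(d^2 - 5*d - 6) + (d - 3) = d^2 - 4*d - 9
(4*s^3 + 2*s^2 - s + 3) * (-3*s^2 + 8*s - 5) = -12*s^5 + 26*s^4 - s^3 - 27*s^2 + 29*s - 15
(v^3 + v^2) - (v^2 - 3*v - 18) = v^3 + 3*v + 18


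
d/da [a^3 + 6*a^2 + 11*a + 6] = 3*a^2 + 12*a + 11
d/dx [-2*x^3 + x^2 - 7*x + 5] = -6*x^2 + 2*x - 7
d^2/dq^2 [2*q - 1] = 0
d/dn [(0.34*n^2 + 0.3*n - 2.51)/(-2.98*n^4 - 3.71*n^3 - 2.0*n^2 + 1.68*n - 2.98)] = (2.0264*n^5 + 3.9434*n^4 - 27.6932*n^3 - 26.7651*n^2 - 12.0664*n + 3.3228)/(8.8804*n^8 + 22.1116*n^7 + 25.6841*n^6 + 4.8272*n^5 + 9.2952*n^4 + 15.3916*n^3 + 14.7424*n^2 - 10.0128*n + 8.8804)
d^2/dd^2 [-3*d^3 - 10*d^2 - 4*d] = -18*d - 20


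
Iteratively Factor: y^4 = (y)*(y^3) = y^2*(y^2) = y^3*(y)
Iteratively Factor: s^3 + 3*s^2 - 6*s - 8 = (s + 1)*(s^2 + 2*s - 8) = (s + 1)*(s + 4)*(s - 2)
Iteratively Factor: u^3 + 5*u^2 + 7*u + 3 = (u + 1)*(u^2 + 4*u + 3) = (u + 1)*(u + 3)*(u + 1)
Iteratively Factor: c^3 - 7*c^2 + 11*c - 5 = (c - 1)*(c^2 - 6*c + 5) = (c - 5)*(c - 1)*(c - 1)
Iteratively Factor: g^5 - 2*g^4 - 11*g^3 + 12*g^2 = (g - 4)*(g^4 + 2*g^3 - 3*g^2) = (g - 4)*(g - 1)*(g^3 + 3*g^2) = g*(g - 4)*(g - 1)*(g^2 + 3*g) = g^2*(g - 4)*(g - 1)*(g + 3)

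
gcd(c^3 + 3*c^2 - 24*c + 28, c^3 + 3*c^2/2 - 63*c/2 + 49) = c^2 + 5*c - 14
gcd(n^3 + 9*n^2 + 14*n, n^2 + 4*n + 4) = n + 2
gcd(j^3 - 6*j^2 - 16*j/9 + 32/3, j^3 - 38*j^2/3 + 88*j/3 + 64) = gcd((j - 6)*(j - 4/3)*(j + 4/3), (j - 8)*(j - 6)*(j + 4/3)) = j^2 - 14*j/3 - 8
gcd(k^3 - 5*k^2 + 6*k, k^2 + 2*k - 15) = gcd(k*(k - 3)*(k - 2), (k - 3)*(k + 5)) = k - 3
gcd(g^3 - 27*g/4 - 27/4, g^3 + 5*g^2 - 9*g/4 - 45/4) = g + 3/2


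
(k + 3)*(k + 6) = k^2 + 9*k + 18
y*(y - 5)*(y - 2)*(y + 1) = y^4 - 6*y^3 + 3*y^2 + 10*y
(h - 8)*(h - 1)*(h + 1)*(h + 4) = h^4 - 4*h^3 - 33*h^2 + 4*h + 32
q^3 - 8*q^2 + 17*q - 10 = (q - 5)*(q - 2)*(q - 1)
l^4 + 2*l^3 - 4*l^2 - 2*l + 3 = (l - 1)^2*(l + 1)*(l + 3)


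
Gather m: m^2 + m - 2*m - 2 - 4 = m^2 - m - 6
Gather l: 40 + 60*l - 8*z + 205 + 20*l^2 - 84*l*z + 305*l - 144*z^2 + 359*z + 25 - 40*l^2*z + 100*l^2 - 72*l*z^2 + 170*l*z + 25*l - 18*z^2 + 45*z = l^2*(120 - 40*z) + l*(-72*z^2 + 86*z + 390) - 162*z^2 + 396*z + 270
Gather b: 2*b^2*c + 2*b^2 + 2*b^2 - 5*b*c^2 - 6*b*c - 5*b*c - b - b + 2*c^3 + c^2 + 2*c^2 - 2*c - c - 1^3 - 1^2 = b^2*(2*c + 4) + b*(-5*c^2 - 11*c - 2) + 2*c^3 + 3*c^2 - 3*c - 2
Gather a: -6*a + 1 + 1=2 - 6*a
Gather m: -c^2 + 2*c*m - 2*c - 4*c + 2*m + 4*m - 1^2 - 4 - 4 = -c^2 - 6*c + m*(2*c + 6) - 9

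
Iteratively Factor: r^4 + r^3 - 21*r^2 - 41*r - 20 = (r + 1)*(r^3 - 21*r - 20) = (r + 1)^2*(r^2 - r - 20) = (r - 5)*(r + 1)^2*(r + 4)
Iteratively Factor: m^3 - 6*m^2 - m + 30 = (m - 3)*(m^2 - 3*m - 10) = (m - 3)*(m + 2)*(m - 5)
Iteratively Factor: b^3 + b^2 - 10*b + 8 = (b - 1)*(b^2 + 2*b - 8) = (b - 2)*(b - 1)*(b + 4)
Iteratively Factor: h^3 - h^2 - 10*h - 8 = (h + 1)*(h^2 - 2*h - 8) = (h + 1)*(h + 2)*(h - 4)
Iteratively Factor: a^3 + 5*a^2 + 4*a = (a)*(a^2 + 5*a + 4) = a*(a + 4)*(a + 1)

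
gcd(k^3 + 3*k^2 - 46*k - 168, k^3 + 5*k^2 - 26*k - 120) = k^2 + 10*k + 24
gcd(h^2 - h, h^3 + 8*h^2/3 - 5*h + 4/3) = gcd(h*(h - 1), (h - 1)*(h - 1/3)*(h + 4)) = h - 1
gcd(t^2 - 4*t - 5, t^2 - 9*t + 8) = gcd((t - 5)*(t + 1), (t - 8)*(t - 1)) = 1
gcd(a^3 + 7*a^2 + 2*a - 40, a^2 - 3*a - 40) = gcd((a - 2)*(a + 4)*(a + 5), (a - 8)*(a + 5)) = a + 5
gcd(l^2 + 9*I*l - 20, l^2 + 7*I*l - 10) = l + 5*I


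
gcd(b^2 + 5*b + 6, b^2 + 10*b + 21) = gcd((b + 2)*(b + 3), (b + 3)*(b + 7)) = b + 3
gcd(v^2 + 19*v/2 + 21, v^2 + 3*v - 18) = v + 6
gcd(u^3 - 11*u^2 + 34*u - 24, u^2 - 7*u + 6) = u^2 - 7*u + 6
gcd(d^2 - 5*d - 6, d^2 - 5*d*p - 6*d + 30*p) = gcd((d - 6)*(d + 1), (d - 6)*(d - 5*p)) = d - 6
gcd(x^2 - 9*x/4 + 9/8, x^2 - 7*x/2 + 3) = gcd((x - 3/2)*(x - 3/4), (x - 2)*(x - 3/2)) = x - 3/2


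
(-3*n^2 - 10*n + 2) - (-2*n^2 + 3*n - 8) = -n^2 - 13*n + 10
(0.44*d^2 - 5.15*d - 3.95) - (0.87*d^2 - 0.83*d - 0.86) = -0.43*d^2 - 4.32*d - 3.09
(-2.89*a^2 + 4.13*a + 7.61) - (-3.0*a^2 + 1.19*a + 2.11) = 0.11*a^2 + 2.94*a + 5.5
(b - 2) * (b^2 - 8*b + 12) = b^3 - 10*b^2 + 28*b - 24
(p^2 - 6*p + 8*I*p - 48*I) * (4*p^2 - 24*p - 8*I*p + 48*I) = 4*p^4 - 48*p^3 + 24*I*p^3 + 208*p^2 - 288*I*p^2 - 768*p + 864*I*p + 2304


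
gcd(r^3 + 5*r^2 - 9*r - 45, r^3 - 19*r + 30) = r^2 + 2*r - 15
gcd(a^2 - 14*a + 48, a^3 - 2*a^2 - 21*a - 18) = a - 6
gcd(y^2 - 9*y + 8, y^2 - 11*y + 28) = 1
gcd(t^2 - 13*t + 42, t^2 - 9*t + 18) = t - 6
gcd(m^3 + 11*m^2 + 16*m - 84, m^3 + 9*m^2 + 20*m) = 1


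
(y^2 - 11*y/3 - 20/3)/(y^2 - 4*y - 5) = (y + 4/3)/(y + 1)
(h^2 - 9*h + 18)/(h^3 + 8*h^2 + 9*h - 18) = (h^2 - 9*h + 18)/(h^3 + 8*h^2 + 9*h - 18)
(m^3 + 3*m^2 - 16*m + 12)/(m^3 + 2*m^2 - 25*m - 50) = (m^3 + 3*m^2 - 16*m + 12)/(m^3 + 2*m^2 - 25*m - 50)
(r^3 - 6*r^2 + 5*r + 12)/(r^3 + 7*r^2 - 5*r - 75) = (r^2 - 3*r - 4)/(r^2 + 10*r + 25)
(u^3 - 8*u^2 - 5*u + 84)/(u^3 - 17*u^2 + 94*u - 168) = (u + 3)/(u - 6)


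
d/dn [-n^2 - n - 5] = -2*n - 1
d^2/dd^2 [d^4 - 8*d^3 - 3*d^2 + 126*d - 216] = 12*d^2 - 48*d - 6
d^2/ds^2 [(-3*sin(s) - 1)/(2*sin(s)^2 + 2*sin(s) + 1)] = (12*sin(s)^5 + 4*sin(s)^4 - 48*sin(s)^3 - 34*sin(s)^2 + 13*sin(s) + 8)/(2*sin(s) - cos(2*s) + 2)^3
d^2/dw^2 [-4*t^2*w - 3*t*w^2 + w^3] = -6*t + 6*w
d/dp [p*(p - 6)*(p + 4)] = 3*p^2 - 4*p - 24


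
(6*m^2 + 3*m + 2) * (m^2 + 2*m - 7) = 6*m^4 + 15*m^3 - 34*m^2 - 17*m - 14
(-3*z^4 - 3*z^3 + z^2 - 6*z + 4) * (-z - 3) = 3*z^5 + 12*z^4 + 8*z^3 + 3*z^2 + 14*z - 12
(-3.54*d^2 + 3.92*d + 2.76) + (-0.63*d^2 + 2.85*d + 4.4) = -4.17*d^2 + 6.77*d + 7.16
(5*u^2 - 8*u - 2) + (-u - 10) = 5*u^2 - 9*u - 12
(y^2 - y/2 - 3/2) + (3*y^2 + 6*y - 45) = 4*y^2 + 11*y/2 - 93/2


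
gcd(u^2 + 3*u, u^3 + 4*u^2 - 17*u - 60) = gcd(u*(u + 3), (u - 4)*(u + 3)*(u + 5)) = u + 3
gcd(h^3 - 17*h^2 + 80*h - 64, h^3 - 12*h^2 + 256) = h^2 - 16*h + 64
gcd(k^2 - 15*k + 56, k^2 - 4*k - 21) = k - 7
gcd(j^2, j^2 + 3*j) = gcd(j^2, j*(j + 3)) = j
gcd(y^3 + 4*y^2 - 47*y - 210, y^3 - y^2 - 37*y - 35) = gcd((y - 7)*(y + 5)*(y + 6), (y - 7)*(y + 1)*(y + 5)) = y^2 - 2*y - 35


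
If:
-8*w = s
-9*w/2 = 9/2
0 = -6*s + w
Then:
No Solution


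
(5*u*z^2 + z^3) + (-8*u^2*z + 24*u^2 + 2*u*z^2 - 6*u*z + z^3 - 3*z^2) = -8*u^2*z + 24*u^2 + 7*u*z^2 - 6*u*z + 2*z^3 - 3*z^2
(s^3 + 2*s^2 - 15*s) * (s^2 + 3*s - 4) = s^5 + 5*s^4 - 13*s^3 - 53*s^2 + 60*s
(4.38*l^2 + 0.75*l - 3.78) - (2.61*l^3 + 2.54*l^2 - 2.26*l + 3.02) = -2.61*l^3 + 1.84*l^2 + 3.01*l - 6.8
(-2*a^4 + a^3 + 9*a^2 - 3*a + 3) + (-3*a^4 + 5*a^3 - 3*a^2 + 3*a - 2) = -5*a^4 + 6*a^3 + 6*a^2 + 1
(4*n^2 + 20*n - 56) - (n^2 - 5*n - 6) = 3*n^2 + 25*n - 50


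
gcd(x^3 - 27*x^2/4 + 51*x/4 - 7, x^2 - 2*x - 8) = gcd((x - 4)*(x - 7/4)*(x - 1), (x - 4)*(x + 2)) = x - 4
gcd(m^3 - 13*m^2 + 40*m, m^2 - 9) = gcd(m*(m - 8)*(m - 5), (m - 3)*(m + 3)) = 1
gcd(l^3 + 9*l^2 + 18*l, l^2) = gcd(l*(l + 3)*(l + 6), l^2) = l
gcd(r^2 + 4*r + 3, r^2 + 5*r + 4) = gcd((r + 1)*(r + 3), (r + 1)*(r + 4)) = r + 1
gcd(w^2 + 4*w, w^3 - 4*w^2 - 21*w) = w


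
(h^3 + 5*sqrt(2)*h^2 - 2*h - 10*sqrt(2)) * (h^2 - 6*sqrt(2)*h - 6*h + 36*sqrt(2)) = h^5 - 6*h^4 - sqrt(2)*h^4 - 62*h^3 + 6*sqrt(2)*h^3 + 2*sqrt(2)*h^2 + 372*h^2 - 12*sqrt(2)*h + 120*h - 720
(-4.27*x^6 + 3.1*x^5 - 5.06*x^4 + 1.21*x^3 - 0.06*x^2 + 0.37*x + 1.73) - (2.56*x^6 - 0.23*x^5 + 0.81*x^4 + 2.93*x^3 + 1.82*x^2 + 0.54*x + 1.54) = -6.83*x^6 + 3.33*x^5 - 5.87*x^4 - 1.72*x^3 - 1.88*x^2 - 0.17*x + 0.19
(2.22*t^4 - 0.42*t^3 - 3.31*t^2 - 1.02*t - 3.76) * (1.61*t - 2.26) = 3.5742*t^5 - 5.6934*t^4 - 4.3799*t^3 + 5.8384*t^2 - 3.7484*t + 8.4976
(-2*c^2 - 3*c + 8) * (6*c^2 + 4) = -12*c^4 - 18*c^3 + 40*c^2 - 12*c + 32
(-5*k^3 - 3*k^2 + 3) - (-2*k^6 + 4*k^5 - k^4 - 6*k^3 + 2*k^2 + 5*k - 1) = 2*k^6 - 4*k^5 + k^4 + k^3 - 5*k^2 - 5*k + 4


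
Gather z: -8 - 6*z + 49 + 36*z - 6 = 30*z + 35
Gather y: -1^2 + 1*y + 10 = y + 9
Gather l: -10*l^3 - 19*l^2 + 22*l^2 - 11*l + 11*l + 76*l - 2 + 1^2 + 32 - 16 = -10*l^3 + 3*l^2 + 76*l + 15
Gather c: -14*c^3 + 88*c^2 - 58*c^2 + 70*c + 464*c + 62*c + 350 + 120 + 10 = -14*c^3 + 30*c^2 + 596*c + 480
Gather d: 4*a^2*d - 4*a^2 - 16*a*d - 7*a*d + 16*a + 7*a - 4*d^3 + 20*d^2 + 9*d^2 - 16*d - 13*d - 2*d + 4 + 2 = -4*a^2 + 23*a - 4*d^3 + 29*d^2 + d*(4*a^2 - 23*a - 31) + 6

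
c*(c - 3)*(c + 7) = c^3 + 4*c^2 - 21*c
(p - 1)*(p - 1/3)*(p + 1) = p^3 - p^2/3 - p + 1/3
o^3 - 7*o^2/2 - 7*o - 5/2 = (o - 5)*(o + 1/2)*(o + 1)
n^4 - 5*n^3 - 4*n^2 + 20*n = n*(n - 5)*(n - 2)*(n + 2)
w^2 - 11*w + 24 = (w - 8)*(w - 3)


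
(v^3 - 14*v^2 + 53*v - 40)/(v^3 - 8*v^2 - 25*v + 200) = (v - 1)/(v + 5)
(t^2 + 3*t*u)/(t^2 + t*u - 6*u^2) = t/(t - 2*u)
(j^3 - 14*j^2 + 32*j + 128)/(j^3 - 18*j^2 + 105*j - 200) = (j^2 - 6*j - 16)/(j^2 - 10*j + 25)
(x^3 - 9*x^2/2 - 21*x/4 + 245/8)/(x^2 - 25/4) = (4*x^2 - 28*x + 49)/(2*(2*x - 5))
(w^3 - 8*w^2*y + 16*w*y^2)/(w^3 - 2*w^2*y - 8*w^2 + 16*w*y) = (w^2 - 8*w*y + 16*y^2)/(w^2 - 2*w*y - 8*w + 16*y)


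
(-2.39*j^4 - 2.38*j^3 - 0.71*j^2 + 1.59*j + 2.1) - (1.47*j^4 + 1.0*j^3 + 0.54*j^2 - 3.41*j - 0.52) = -3.86*j^4 - 3.38*j^3 - 1.25*j^2 + 5.0*j + 2.62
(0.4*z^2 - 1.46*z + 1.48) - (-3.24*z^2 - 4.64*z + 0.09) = 3.64*z^2 + 3.18*z + 1.39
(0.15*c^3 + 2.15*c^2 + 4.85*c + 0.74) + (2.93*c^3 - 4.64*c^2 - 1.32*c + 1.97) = 3.08*c^3 - 2.49*c^2 + 3.53*c + 2.71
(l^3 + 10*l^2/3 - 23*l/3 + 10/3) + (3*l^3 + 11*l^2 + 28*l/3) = 4*l^3 + 43*l^2/3 + 5*l/3 + 10/3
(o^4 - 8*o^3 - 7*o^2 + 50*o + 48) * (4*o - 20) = 4*o^5 - 52*o^4 + 132*o^3 + 340*o^2 - 808*o - 960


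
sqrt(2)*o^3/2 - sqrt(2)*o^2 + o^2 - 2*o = o*(o - 2)*(sqrt(2)*o/2 + 1)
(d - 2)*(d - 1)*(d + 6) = d^3 + 3*d^2 - 16*d + 12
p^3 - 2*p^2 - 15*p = p*(p - 5)*(p + 3)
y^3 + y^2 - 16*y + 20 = (y - 2)^2*(y + 5)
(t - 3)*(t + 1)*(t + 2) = t^3 - 7*t - 6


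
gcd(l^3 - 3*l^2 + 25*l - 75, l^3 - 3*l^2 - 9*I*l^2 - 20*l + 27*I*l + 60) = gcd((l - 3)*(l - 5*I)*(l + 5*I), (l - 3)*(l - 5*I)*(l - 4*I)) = l^2 + l*(-3 - 5*I) + 15*I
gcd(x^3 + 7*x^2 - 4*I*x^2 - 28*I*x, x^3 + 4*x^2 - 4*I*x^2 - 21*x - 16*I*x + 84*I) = x^2 + x*(7 - 4*I) - 28*I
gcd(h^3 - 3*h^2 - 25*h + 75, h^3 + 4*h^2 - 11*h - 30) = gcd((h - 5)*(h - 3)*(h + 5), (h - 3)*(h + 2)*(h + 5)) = h^2 + 2*h - 15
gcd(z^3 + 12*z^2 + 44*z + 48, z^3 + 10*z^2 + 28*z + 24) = z^2 + 8*z + 12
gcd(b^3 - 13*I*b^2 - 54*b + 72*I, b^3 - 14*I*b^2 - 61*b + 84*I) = b^2 - 7*I*b - 12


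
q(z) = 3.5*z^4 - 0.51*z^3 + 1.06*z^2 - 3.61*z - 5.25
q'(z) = 14.0*z^3 - 1.53*z^2 + 2.12*z - 3.61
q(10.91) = 49006.16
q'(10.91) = 18017.76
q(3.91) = 784.40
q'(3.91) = 818.16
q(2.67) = 160.83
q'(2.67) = 257.62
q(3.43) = 458.70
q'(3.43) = 550.61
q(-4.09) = 1041.54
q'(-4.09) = -995.73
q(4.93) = 2009.15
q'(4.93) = 1647.18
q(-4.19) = 1144.76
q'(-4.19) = -1069.19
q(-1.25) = 10.46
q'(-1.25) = -35.99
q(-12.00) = 73647.99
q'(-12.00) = -24441.37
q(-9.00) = 23448.39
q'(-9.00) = -10352.62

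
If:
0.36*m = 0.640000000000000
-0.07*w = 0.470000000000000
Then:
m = 1.78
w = -6.71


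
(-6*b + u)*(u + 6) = -6*b*u - 36*b + u^2 + 6*u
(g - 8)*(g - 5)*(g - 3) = g^3 - 16*g^2 + 79*g - 120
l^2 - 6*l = l*(l - 6)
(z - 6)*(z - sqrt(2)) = z^2 - 6*z - sqrt(2)*z + 6*sqrt(2)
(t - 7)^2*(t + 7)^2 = t^4 - 98*t^2 + 2401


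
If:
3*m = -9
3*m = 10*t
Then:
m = -3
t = -9/10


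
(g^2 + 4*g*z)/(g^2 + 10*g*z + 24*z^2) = g/(g + 6*z)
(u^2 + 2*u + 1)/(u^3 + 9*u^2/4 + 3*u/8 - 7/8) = 8*(u + 1)/(8*u^2 + 10*u - 7)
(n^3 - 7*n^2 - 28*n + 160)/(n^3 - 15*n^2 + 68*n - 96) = (n + 5)/(n - 3)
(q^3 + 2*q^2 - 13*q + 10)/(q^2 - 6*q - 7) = (-q^3 - 2*q^2 + 13*q - 10)/(-q^2 + 6*q + 7)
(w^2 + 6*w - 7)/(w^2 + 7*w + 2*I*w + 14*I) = (w - 1)/(w + 2*I)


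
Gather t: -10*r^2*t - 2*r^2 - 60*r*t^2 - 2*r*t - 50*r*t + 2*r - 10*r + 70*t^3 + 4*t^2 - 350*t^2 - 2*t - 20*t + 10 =-2*r^2 - 8*r + 70*t^3 + t^2*(-60*r - 346) + t*(-10*r^2 - 52*r - 22) + 10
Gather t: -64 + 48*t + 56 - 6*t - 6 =42*t - 14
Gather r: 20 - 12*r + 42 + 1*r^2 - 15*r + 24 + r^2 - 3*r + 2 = 2*r^2 - 30*r + 88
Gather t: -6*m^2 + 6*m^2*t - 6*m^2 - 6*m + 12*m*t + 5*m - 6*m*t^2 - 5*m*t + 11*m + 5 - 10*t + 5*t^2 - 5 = -12*m^2 + 10*m + t^2*(5 - 6*m) + t*(6*m^2 + 7*m - 10)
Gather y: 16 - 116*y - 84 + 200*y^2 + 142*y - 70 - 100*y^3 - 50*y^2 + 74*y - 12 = -100*y^3 + 150*y^2 + 100*y - 150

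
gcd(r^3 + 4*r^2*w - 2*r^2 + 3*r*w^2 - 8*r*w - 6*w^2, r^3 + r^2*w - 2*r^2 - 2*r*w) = r^2 + r*w - 2*r - 2*w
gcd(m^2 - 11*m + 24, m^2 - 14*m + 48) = m - 8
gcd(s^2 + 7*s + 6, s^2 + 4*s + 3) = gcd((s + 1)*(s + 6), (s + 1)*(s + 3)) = s + 1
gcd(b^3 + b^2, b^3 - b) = b^2 + b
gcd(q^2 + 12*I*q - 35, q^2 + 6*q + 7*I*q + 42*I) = q + 7*I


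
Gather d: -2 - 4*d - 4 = -4*d - 6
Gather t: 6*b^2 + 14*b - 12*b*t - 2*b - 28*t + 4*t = 6*b^2 + 12*b + t*(-12*b - 24)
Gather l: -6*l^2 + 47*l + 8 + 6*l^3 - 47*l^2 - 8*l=6*l^3 - 53*l^2 + 39*l + 8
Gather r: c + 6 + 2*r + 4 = c + 2*r + 10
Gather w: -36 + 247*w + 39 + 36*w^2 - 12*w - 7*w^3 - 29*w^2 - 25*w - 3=-7*w^3 + 7*w^2 + 210*w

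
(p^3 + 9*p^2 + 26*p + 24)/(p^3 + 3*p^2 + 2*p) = (p^2 + 7*p + 12)/(p*(p + 1))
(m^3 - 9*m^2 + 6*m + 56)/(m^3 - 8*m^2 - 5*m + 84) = (m + 2)/(m + 3)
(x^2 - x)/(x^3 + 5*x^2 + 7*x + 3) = x*(x - 1)/(x^3 + 5*x^2 + 7*x + 3)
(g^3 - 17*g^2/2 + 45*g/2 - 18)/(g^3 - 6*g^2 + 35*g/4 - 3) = 2*(g - 3)/(2*g - 1)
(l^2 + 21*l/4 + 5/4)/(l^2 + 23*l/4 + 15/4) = (4*l + 1)/(4*l + 3)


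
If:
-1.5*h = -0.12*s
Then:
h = 0.08*s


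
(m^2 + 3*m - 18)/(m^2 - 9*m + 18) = (m + 6)/(m - 6)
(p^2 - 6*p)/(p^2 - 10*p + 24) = p/(p - 4)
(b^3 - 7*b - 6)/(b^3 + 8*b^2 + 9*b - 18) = (b^3 - 7*b - 6)/(b^3 + 8*b^2 + 9*b - 18)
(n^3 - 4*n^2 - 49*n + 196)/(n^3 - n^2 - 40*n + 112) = (n - 7)/(n - 4)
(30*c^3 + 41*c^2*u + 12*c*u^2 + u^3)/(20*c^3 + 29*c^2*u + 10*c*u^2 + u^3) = (6*c + u)/(4*c + u)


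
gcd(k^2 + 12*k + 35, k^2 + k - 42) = k + 7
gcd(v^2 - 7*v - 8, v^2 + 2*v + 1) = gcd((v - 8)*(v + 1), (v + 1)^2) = v + 1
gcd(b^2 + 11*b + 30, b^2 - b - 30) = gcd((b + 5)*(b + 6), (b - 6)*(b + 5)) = b + 5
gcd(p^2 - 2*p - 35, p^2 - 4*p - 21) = p - 7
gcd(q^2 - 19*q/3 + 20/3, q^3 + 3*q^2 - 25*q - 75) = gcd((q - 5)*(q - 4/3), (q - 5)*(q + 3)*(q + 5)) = q - 5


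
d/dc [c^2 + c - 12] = 2*c + 1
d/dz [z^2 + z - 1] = 2*z + 1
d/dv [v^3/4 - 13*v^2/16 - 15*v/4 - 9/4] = 3*v^2/4 - 13*v/8 - 15/4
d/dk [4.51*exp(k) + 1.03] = 4.51*exp(k)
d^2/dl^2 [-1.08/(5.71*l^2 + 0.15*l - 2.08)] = (70.424856*l^2 + 1.85004*l - 1.08*(11.42*l + 0.15)*(22.84*l + 0.3) - 25.653888)/(5.71*l^2 + 0.15*l - 2.08)^3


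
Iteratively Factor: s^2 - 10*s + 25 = (s - 5)*(s - 5)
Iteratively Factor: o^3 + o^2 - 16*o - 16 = (o + 1)*(o^2 - 16) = (o + 1)*(o + 4)*(o - 4)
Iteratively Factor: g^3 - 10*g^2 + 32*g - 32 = (g - 4)*(g^2 - 6*g + 8) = (g - 4)*(g - 2)*(g - 4)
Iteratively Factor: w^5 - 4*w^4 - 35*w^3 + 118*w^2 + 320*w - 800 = (w + 4)*(w^4 - 8*w^3 - 3*w^2 + 130*w - 200) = (w - 2)*(w + 4)*(w^3 - 6*w^2 - 15*w + 100) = (w - 2)*(w + 4)^2*(w^2 - 10*w + 25) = (w - 5)*(w - 2)*(w + 4)^2*(w - 5)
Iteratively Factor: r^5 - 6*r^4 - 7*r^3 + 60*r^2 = (r)*(r^4 - 6*r^3 - 7*r^2 + 60*r) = r*(r - 5)*(r^3 - r^2 - 12*r) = r^2*(r - 5)*(r^2 - r - 12) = r^2*(r - 5)*(r + 3)*(r - 4)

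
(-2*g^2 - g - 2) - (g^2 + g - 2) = -3*g^2 - 2*g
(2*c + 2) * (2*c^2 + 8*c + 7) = 4*c^3 + 20*c^2 + 30*c + 14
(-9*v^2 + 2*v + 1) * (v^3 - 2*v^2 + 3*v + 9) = -9*v^5 + 20*v^4 - 30*v^3 - 77*v^2 + 21*v + 9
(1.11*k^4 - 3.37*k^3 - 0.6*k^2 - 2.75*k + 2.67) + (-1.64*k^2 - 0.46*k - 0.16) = 1.11*k^4 - 3.37*k^3 - 2.24*k^2 - 3.21*k + 2.51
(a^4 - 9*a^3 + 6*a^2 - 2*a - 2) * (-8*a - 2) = -8*a^5 + 70*a^4 - 30*a^3 + 4*a^2 + 20*a + 4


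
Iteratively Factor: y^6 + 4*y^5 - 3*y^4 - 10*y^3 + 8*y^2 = (y)*(y^5 + 4*y^4 - 3*y^3 - 10*y^2 + 8*y) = y*(y + 2)*(y^4 + 2*y^3 - 7*y^2 + 4*y) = y*(y + 2)*(y + 4)*(y^3 - 2*y^2 + y) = y^2*(y + 2)*(y + 4)*(y^2 - 2*y + 1) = y^2*(y - 1)*(y + 2)*(y + 4)*(y - 1)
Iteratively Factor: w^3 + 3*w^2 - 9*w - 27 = (w + 3)*(w^2 - 9) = (w - 3)*(w + 3)*(w + 3)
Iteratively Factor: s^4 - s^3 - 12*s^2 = (s + 3)*(s^3 - 4*s^2) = (s - 4)*(s + 3)*(s^2) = s*(s - 4)*(s + 3)*(s)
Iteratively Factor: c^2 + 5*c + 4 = (c + 1)*(c + 4)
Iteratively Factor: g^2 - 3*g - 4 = (g - 4)*(g + 1)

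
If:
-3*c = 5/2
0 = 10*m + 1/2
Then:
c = -5/6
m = -1/20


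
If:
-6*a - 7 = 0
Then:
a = -7/6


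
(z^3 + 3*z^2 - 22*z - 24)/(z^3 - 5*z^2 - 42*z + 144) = (z^2 - 3*z - 4)/(z^2 - 11*z + 24)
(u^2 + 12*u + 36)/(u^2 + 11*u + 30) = (u + 6)/(u + 5)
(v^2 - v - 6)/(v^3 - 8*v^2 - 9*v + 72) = (v + 2)/(v^2 - 5*v - 24)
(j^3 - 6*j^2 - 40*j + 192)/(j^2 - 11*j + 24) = (j^2 + 2*j - 24)/(j - 3)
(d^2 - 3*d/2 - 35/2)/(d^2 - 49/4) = 2*(d - 5)/(2*d - 7)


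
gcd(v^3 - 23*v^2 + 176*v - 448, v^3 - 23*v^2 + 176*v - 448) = v^3 - 23*v^2 + 176*v - 448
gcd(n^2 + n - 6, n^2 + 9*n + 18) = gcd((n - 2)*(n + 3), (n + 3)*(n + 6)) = n + 3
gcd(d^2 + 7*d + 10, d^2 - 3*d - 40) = d + 5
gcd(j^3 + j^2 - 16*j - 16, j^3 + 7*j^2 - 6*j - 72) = j + 4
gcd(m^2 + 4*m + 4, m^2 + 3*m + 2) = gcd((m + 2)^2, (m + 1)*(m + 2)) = m + 2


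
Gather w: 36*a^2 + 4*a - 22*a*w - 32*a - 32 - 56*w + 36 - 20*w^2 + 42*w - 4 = 36*a^2 - 28*a - 20*w^2 + w*(-22*a - 14)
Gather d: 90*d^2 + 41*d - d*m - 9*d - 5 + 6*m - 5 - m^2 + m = 90*d^2 + d*(32 - m) - m^2 + 7*m - 10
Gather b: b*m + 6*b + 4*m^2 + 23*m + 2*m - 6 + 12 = b*(m + 6) + 4*m^2 + 25*m + 6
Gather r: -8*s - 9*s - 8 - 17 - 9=-17*s - 34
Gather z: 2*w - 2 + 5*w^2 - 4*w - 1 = 5*w^2 - 2*w - 3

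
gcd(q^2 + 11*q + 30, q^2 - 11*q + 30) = 1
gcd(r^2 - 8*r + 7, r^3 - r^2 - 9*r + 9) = r - 1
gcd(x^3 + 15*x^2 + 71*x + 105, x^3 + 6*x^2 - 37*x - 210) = x^2 + 12*x + 35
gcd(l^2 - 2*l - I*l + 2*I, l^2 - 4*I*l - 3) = l - I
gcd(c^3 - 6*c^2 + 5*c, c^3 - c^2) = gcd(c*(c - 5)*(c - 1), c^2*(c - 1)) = c^2 - c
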